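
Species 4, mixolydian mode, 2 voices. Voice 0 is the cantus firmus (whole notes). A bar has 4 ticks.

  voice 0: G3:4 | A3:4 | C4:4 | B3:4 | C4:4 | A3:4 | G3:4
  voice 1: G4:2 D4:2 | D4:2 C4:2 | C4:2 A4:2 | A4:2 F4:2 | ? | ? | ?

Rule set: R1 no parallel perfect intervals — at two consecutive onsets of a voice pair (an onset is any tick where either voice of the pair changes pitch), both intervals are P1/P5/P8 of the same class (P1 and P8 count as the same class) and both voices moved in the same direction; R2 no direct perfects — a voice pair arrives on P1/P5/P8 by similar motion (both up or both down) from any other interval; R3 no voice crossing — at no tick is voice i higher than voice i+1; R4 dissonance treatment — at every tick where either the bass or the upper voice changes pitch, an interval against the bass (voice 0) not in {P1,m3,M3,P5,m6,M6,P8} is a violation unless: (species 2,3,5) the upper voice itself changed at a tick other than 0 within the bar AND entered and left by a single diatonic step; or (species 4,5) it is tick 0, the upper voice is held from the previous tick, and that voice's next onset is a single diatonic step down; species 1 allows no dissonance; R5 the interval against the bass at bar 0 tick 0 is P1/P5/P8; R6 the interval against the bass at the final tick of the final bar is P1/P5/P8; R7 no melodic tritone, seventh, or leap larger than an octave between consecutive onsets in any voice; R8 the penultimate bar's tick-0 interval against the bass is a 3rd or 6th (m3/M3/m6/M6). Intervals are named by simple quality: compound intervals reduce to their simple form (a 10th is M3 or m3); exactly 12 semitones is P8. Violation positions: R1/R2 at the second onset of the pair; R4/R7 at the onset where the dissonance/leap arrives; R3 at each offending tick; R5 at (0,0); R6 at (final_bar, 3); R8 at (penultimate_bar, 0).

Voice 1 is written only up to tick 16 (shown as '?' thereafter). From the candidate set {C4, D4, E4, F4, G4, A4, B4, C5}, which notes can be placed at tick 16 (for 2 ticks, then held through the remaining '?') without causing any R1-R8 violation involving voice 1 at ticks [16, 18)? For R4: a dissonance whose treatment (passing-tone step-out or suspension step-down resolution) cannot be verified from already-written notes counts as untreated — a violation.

C4: legal
D4: violates R4
E4: legal
F4: violates R4
G4: violates R2
A4: legal
B4: violates R4,R7
C5: violates R2

{A4, C4, E4}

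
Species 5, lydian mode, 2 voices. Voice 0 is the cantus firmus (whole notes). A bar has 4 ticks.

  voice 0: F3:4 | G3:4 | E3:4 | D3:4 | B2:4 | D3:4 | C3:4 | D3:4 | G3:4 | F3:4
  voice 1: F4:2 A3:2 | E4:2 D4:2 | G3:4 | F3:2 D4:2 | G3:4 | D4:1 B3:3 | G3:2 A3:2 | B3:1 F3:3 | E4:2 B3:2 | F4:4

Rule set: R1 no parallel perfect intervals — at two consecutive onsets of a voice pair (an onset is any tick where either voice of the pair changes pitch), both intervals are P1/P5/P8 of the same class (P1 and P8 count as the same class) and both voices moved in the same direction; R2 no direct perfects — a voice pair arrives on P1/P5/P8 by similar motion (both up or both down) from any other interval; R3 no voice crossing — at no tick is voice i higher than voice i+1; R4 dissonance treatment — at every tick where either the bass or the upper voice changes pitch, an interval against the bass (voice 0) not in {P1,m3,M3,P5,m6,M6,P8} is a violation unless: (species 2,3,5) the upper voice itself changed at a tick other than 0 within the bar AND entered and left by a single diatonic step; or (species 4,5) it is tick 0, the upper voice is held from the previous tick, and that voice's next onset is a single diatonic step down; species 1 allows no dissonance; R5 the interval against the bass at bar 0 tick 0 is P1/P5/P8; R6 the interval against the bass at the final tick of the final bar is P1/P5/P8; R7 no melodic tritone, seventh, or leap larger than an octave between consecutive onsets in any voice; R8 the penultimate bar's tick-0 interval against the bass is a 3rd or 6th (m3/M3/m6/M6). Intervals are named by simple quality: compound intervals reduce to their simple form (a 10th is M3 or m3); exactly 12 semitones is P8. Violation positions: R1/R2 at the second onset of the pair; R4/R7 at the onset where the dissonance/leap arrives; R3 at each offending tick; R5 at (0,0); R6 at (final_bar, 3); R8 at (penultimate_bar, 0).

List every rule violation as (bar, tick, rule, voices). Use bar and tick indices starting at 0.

(5, 0, R2, (0, 1))
(6, 0, R2, (0, 1))
(7, 1, R7, (1,))
(8, 0, R7, (1,))
(9, 0, R7, (1,))

bar 0: v0=F3 v1=F4 downbeat P8
bar 1: v0=G3 v1=E4 downbeat M6
bar 2: v0=E3 v1=G3 downbeat m3
bar 3: v0=D3 v1=F3 downbeat m3
bar 4: v0=B2 v1=G3 downbeat m6
bar 5: v0=D3 v1=D4 downbeat P8
bar 6: v0=C3 v1=G3 downbeat P5
bar 7: v0=D3 v1=B3 downbeat M6
bar 8: v0=G3 v1=E4 downbeat M6
bar 9: v0=F3 v1=F4 downbeat P8
  -> R2 @ bar 5 tick 0 v(0, 1): B2/G3 m6 -> D3/D4 P8 similar
  -> R2 @ bar 6 tick 0 v(0, 1): D3/B3 M6 -> C3/G3 P5 similar
  -> R7 @ bar 7 tick 1 v(1,): B3->F3 leap 6st
  -> R7 @ bar 8 tick 0 v(1,): F3->E4 leap 11st
  -> R7 @ bar 9 tick 0 v(1,): B3->F4 leap 6st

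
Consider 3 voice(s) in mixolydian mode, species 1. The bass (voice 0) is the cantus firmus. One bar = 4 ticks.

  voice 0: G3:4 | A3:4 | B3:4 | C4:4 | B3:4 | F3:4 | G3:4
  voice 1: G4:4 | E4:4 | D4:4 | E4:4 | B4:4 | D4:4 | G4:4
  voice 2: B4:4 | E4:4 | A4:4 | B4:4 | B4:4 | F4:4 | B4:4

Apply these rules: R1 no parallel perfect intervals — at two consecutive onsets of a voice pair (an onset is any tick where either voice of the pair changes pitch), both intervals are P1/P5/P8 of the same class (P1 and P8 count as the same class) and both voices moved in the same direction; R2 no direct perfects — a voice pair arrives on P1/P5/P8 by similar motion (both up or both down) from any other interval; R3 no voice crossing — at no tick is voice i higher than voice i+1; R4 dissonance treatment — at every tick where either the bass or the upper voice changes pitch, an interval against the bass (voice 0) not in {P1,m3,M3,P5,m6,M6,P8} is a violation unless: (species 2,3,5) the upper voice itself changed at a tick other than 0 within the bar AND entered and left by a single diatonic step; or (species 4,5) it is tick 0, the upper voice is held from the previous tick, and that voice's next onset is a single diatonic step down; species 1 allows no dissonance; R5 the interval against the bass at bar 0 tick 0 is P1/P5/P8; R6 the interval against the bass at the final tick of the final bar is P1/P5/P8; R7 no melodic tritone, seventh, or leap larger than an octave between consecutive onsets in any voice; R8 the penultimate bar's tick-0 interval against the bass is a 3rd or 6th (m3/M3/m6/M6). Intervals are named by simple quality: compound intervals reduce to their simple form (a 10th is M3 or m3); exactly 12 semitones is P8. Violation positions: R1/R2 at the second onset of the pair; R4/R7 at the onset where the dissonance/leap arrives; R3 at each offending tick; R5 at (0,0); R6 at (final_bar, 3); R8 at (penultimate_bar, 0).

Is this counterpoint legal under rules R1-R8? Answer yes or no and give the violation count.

No (12 violations)

bar 0: v0=G3 v1=G4 v2=B4 (M3)
bar 1: v0=A3 v1=E4 v2=E4 (P5)
bar 2: v0=B3 v1=D4 v2=A4 (m7)
bar 3: v0=C4 v1=E4 v2=B4 (M7)
bar 4: v0=B3 v1=B4 v2=B4 (P8)
bar 5: v0=F3 v1=D4 v2=F4 (P8)
bar 6: v0=G3 v1=G4 v2=B4 (M3)
  R5 @ bar0.0: opens on M3
  R2 @ bar1.0: G4/B4 M3 -> E4/E4 P1 similar
  R4 @ bar2.0: B3/A4 m7 untreated
  R1 @ bar3.0: D4/A4 P5 -> E4/B4 P5 similar
  R4 @ bar3.0: C4/B4 M7 untreated
  R1 @ bar5.0: B3/B4 P8 -> F3/F4 P8 similar
  R7 @ bar5.0: B3->F3 leap 6st
  R7 @ bar5.0: B4->F4 leap 6st
  R8 @ bar5.0: penult P8 not 3rd/6th
  R2 @ bar6.0: F3/D4 M6 -> G3/G4 P8 similar
  R7 @ bar6.0: F4->B4 leap 6st
  R6 @ bar6.3: closes on M3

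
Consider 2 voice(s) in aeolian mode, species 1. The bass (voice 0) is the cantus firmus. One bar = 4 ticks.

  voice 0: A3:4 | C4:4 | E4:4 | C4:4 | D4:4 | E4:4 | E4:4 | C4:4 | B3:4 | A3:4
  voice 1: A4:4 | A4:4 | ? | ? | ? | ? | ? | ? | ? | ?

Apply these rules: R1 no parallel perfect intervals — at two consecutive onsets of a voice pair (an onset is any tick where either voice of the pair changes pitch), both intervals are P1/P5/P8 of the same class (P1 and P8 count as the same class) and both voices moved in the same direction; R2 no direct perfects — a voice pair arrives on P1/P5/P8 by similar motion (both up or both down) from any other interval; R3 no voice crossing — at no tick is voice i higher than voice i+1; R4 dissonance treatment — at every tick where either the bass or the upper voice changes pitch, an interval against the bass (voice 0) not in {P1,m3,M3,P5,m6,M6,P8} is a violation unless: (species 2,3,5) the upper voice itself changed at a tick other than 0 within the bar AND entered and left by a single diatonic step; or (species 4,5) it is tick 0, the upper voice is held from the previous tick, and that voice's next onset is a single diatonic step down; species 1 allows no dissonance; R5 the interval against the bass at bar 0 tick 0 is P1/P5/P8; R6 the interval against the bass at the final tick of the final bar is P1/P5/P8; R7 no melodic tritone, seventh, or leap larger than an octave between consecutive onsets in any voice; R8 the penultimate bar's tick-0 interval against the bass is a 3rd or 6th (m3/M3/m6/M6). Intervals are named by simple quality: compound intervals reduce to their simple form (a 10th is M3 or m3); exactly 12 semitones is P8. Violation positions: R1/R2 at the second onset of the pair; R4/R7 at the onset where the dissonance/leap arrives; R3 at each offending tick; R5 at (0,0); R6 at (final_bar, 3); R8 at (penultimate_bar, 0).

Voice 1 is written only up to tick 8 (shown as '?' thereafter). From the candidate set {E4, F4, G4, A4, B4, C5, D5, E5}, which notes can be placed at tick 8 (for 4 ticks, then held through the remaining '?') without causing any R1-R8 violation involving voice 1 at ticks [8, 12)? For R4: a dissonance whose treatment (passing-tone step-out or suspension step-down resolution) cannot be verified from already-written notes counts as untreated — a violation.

E4: legal
F4: violates R4
G4: legal
A4: violates R4
B4: violates R2
C5: legal
D5: violates R4
E5: violates R2

{C5, E4, G4}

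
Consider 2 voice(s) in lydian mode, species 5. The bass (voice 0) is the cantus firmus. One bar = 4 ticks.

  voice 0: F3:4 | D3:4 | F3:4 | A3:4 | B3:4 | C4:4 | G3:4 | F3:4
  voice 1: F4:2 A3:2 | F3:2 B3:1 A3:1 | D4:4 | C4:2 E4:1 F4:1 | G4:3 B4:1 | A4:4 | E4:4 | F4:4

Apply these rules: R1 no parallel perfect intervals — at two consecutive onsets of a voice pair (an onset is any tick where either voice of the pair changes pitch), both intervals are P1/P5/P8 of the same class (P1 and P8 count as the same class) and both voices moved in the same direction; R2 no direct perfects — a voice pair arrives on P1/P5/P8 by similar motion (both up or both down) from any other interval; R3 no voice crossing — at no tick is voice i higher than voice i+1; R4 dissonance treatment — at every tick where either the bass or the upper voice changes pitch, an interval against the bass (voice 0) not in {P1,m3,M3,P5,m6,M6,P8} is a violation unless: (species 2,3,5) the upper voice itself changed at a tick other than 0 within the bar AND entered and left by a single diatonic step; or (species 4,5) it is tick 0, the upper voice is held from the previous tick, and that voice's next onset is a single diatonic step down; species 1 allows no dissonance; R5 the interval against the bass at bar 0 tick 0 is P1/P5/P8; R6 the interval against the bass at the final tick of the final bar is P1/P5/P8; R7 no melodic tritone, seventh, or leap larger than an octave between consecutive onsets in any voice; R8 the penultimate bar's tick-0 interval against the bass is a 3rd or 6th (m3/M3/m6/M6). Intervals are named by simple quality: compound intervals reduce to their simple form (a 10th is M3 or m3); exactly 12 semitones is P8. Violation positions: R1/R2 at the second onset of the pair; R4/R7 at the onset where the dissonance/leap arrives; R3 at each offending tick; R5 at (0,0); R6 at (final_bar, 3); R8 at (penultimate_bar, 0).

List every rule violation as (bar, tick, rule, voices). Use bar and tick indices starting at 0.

(1, 2, R7, (1,))

bar 0: v0=F3 v1=F4 downbeat P8
bar 1: v0=D3 v1=F3 downbeat m3
bar 2: v0=F3 v1=D4 downbeat M6
bar 3: v0=A3 v1=C4 downbeat m3
bar 4: v0=B3 v1=G4 downbeat m6
bar 5: v0=C4 v1=A4 downbeat M6
bar 6: v0=G3 v1=E4 downbeat M6
bar 7: v0=F3 v1=F4 downbeat P8
  -> R7 @ bar 1 tick 2 v(1,): F3->B3 leap 6st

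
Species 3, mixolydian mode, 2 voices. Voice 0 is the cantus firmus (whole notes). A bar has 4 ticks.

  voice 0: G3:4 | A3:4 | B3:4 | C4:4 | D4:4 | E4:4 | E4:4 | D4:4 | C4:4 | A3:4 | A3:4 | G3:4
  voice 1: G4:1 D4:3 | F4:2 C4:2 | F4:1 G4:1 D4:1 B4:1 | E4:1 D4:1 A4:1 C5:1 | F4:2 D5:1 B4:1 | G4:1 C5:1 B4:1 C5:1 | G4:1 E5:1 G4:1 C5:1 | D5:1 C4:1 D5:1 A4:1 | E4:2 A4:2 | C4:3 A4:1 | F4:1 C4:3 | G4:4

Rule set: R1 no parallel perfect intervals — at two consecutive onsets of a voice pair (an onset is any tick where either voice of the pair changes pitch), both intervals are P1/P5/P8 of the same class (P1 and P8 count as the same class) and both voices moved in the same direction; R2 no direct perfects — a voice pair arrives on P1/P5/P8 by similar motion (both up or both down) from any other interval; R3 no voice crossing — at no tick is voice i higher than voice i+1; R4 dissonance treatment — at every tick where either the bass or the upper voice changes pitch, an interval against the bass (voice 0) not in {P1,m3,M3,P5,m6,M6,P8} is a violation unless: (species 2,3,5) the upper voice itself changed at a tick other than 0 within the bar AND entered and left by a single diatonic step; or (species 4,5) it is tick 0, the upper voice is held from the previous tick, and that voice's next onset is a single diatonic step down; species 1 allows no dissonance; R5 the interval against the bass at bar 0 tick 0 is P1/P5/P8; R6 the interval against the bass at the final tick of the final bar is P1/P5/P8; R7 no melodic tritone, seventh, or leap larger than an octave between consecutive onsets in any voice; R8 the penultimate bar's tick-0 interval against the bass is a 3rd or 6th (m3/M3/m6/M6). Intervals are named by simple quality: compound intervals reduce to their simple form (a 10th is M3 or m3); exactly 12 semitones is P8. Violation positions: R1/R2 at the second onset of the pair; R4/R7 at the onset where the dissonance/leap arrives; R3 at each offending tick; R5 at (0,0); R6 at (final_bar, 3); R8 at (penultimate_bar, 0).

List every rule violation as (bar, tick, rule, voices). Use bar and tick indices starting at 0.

(2, 0, R4, (0, 1))
(3, 1, R4, (0, 1))
(7, 1, R3, (0, 1))
(7, 1, R4, (0, 1))
(7, 1, R7, (1,))
(7, 2, R7, (1,))

bar 0: v0=G3 v1=G4 downbeat P8
bar 1: v0=A3 v1=F4 downbeat m6
bar 2: v0=B3 v1=F4 downbeat TT
bar 3: v0=C4 v1=E4 downbeat M3
bar 4: v0=D4 v1=F4 downbeat m3
bar 5: v0=E4 v1=G4 downbeat m3
bar 6: v0=E4 v1=G4 downbeat m3
bar 7: v0=D4 v1=D5 downbeat P8
bar 8: v0=C4 v1=E4 downbeat M3
bar 9: v0=A3 v1=C4 downbeat m3
bar 10: v0=A3 v1=F4 downbeat m6
bar 11: v0=G3 v1=G4 downbeat P8
  -> R4 @ bar 2 tick 0 v(0, 1): B3/F4 TT untreated
  -> R4 @ bar 3 tick 1 v(0, 1): C4/D4 M2 untreated
  -> R3 @ bar 7 tick 1 v(0, 1): D4 above C4
  -> R4 @ bar 7 tick 1 v(0, 1): D4/C4 M2 untreated
  -> R7 @ bar 7 tick 1 v(1,): D5->C4 leap 14st
  -> R7 @ bar 7 tick 2 v(1,): C4->D5 leap 14st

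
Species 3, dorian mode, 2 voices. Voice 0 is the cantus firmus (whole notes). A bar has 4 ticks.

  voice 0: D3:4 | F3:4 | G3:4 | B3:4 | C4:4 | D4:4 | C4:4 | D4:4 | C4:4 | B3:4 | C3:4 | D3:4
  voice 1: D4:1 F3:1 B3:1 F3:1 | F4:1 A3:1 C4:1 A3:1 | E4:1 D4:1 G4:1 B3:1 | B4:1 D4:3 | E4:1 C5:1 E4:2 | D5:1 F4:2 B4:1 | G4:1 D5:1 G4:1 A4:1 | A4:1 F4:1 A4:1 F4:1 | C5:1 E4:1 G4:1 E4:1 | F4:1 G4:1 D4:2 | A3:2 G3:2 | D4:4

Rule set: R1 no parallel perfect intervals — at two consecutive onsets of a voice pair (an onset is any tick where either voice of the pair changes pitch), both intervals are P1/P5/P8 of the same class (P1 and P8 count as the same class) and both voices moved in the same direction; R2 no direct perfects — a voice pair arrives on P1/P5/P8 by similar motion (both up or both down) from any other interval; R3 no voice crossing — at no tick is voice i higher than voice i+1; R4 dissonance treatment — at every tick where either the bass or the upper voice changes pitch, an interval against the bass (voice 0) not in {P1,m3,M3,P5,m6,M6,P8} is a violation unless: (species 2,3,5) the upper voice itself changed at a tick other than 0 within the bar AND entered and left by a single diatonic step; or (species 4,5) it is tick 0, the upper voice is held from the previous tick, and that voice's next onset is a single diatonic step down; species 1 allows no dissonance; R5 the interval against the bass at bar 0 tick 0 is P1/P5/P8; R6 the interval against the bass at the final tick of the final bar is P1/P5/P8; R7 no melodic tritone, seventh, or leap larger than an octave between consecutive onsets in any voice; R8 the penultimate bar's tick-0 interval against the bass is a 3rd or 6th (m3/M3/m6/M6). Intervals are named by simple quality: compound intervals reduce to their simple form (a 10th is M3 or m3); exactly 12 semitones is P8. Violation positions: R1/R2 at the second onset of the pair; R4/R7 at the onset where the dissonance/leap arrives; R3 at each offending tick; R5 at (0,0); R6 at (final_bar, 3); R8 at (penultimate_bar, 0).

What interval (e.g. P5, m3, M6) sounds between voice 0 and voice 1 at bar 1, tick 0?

voice 0=F3 voice 1=F4 -> P8

P8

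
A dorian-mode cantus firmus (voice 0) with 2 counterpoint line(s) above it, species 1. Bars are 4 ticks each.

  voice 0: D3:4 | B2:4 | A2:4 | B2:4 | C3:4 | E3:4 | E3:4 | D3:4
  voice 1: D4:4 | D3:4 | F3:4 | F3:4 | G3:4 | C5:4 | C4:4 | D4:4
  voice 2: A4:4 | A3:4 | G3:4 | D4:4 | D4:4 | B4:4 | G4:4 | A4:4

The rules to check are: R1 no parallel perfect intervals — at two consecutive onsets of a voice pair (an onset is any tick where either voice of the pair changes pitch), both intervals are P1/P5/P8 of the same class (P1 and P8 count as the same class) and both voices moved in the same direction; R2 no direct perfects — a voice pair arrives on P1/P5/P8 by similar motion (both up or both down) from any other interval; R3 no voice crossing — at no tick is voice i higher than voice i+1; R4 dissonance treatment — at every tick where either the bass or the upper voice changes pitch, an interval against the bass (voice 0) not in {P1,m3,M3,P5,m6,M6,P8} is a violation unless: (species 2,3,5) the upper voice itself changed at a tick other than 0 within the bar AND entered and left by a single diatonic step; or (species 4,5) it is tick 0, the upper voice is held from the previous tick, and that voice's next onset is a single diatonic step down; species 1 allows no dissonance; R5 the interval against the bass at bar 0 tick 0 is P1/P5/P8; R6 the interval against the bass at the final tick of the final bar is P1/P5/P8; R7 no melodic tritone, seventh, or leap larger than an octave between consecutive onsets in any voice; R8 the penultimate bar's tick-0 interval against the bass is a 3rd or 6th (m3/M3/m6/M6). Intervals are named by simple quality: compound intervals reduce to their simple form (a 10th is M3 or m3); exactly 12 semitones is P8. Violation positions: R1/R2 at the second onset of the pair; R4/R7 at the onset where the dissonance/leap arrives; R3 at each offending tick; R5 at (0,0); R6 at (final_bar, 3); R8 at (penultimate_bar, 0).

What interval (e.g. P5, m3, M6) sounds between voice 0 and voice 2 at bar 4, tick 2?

voice 0=C3 voice 2=D4 -> M2

M2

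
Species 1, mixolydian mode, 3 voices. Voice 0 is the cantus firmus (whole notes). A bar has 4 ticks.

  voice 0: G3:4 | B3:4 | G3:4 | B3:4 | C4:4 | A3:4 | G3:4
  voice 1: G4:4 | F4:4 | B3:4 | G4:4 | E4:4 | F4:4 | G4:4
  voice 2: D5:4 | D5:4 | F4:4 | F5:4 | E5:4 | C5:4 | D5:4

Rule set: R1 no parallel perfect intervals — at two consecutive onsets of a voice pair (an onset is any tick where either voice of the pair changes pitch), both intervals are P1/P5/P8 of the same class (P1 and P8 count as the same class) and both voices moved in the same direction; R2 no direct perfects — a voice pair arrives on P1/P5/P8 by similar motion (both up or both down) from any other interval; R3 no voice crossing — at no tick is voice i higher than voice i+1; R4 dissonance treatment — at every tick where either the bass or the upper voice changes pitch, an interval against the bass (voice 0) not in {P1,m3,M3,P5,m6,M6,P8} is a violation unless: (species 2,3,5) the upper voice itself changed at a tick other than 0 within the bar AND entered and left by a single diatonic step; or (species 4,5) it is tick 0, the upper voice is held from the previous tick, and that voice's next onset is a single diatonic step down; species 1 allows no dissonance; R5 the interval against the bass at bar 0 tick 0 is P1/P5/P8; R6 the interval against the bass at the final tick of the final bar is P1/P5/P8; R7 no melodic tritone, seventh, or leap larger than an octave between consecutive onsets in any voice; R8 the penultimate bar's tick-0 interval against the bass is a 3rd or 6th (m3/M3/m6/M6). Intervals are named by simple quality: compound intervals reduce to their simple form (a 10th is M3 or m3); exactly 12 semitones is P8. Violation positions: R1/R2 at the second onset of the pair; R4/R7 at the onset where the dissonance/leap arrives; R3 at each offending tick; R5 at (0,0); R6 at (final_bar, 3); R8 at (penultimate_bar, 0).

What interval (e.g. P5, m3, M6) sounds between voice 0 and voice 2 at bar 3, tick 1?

TT

voice 0=B3 voice 2=F5 -> TT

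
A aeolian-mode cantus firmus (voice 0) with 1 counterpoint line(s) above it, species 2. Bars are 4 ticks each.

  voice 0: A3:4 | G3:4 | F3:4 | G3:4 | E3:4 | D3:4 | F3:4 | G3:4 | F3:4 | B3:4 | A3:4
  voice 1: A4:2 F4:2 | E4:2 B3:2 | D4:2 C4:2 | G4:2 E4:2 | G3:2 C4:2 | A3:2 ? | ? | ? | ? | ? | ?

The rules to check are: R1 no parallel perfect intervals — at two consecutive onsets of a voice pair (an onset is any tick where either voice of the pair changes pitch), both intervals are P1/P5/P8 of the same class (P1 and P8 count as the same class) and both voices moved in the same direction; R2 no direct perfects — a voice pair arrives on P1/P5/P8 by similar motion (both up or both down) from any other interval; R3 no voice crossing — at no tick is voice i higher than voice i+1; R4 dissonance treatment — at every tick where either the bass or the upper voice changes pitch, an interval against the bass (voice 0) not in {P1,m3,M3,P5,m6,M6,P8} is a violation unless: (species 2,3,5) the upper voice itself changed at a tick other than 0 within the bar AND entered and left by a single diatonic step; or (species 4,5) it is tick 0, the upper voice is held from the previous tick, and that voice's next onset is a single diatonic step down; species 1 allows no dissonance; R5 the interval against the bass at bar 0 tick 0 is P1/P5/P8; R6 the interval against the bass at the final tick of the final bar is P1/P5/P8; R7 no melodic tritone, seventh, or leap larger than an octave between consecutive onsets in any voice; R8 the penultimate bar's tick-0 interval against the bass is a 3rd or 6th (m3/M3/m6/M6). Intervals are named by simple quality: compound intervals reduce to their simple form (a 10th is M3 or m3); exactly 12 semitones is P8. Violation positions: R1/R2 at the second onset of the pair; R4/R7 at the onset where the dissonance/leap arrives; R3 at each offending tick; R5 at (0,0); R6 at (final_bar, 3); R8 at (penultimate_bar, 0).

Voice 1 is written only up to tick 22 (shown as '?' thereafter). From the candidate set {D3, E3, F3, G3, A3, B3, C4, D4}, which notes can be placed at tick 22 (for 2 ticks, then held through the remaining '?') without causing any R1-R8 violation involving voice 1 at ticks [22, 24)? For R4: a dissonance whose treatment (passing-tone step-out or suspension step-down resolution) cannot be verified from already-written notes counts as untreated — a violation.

{A3, B3, D3, D4, F3}

D3: legal
E3: violates R4
F3: legal
G3: violates R4
A3: legal
B3: legal
C4: violates R4
D4: legal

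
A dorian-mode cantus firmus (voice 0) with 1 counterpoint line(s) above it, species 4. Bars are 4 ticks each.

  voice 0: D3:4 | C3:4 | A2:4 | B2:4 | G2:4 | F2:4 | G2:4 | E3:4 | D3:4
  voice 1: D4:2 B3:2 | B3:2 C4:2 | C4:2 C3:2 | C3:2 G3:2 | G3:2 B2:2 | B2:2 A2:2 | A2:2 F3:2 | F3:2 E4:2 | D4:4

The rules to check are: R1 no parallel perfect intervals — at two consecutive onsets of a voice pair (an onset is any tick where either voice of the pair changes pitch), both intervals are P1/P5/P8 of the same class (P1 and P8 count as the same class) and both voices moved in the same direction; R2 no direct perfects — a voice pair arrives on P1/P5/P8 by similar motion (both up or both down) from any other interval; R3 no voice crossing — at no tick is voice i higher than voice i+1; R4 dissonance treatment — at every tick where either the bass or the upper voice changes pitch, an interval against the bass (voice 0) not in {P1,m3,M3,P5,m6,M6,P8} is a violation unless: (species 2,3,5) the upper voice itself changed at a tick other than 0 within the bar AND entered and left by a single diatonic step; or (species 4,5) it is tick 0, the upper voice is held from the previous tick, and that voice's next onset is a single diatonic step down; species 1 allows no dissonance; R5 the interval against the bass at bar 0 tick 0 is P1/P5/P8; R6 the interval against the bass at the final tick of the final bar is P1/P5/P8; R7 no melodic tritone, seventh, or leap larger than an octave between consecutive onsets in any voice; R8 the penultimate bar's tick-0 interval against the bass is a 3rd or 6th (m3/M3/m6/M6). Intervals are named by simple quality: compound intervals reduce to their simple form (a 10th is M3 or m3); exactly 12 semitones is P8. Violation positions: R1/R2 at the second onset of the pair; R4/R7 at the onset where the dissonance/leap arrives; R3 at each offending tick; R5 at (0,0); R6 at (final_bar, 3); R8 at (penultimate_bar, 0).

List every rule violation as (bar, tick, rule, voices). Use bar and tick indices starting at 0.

bar 0: v0=D3 v1=D4 downbeat P8
bar 1: v0=C3 v1=B3 downbeat M7
bar 2: v0=A2 v1=C4 downbeat m3
bar 3: v0=B2 v1=C3 downbeat m2
bar 4: v0=G2 v1=G3 downbeat P8
bar 5: v0=F2 v1=B2 downbeat TT
bar 6: v0=G2 v1=A2 downbeat M2
bar 7: v0=E3 v1=F3 downbeat m2
bar 8: v0=D3 v1=D4 downbeat P8
  -> R4 @ bar 1 tick 0 v(0, 1): C3/B3 M7 untreated
  -> R4 @ bar 3 tick 0 v(0, 1): B2/C3 m2 untreated
  -> R4 @ bar 6 tick 0 v(0, 1): G2/A2 M2 untreated
  -> R4 @ bar 6 tick 2 v(0, 1): G2/F3 m7 untreated
  -> R4 @ bar 7 tick 0 v(0, 1): E3/F3 m2 untreated
  -> R8 @ bar 7 tick 0 v(0, 1): penult m2 not 3rd/6th
  -> R7 @ bar 7 tick 2 v(1,): F3->E4 leap 11st
  -> R1 @ bar 8 tick 0 v(0, 1): E3/E4 P8 -> D3/D4 P8 similar

(1, 0, R4, (0, 1))
(3, 0, R4, (0, 1))
(6, 0, R4, (0, 1))
(6, 2, R4, (0, 1))
(7, 0, R4, (0, 1))
(7, 0, R8, (0, 1))
(7, 2, R7, (1,))
(8, 0, R1, (0, 1))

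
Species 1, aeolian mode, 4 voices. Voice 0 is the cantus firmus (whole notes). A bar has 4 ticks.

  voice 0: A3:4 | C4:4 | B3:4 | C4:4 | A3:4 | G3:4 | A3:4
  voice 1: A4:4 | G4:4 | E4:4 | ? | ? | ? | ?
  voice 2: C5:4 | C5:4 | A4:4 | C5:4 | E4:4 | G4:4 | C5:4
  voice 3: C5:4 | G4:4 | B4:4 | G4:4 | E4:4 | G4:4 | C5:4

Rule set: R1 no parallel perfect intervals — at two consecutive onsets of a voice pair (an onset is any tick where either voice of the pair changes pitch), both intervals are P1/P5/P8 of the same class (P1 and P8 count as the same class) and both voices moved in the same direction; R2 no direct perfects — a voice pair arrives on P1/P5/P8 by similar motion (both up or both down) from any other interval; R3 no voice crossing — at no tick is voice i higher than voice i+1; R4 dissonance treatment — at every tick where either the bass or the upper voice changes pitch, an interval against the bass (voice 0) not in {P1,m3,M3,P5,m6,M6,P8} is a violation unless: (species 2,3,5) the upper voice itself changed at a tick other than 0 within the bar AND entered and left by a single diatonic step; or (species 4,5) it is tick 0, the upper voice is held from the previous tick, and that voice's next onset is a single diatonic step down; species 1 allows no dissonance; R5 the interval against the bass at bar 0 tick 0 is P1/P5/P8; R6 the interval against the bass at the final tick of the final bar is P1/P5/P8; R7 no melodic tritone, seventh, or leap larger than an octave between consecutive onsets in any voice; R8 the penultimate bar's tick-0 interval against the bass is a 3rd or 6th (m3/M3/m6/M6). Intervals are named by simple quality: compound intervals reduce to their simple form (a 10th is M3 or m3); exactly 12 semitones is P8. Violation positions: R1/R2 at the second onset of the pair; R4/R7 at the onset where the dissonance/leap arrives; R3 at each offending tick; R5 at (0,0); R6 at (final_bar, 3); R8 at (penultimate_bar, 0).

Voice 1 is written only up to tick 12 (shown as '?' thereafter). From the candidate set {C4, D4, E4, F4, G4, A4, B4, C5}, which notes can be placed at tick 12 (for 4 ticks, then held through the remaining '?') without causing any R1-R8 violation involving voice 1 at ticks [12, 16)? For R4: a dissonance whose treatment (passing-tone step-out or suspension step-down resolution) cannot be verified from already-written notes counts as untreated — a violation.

{A4, E4}

C4: violates R1
D4: violates R4
E4: legal
F4: violates R2,R4
G4: violates R2
A4: legal
B4: violates R4
C5: violates R2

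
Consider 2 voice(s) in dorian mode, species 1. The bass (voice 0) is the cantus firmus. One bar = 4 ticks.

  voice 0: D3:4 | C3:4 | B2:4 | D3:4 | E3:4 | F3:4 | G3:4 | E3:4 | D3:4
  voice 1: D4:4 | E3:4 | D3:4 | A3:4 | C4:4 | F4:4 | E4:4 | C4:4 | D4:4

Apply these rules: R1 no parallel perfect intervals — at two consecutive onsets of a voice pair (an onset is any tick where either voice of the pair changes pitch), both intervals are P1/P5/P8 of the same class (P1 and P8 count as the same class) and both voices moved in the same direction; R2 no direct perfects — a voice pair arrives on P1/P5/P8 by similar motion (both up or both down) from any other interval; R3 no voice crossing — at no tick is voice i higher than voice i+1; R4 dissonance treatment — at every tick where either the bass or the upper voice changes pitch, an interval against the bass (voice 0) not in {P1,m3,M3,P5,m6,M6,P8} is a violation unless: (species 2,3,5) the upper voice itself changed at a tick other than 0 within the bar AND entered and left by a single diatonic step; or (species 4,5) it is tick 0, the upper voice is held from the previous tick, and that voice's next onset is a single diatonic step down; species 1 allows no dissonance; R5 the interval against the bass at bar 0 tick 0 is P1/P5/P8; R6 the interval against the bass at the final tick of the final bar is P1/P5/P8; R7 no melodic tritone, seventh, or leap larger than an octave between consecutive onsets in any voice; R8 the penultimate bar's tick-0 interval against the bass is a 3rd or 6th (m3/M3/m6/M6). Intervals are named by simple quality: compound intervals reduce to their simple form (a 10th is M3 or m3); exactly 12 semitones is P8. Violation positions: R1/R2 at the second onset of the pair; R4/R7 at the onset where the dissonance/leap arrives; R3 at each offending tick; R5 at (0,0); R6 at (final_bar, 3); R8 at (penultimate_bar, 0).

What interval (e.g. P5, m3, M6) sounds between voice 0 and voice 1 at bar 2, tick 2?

voice 0=B2 voice 1=D3 -> m3

m3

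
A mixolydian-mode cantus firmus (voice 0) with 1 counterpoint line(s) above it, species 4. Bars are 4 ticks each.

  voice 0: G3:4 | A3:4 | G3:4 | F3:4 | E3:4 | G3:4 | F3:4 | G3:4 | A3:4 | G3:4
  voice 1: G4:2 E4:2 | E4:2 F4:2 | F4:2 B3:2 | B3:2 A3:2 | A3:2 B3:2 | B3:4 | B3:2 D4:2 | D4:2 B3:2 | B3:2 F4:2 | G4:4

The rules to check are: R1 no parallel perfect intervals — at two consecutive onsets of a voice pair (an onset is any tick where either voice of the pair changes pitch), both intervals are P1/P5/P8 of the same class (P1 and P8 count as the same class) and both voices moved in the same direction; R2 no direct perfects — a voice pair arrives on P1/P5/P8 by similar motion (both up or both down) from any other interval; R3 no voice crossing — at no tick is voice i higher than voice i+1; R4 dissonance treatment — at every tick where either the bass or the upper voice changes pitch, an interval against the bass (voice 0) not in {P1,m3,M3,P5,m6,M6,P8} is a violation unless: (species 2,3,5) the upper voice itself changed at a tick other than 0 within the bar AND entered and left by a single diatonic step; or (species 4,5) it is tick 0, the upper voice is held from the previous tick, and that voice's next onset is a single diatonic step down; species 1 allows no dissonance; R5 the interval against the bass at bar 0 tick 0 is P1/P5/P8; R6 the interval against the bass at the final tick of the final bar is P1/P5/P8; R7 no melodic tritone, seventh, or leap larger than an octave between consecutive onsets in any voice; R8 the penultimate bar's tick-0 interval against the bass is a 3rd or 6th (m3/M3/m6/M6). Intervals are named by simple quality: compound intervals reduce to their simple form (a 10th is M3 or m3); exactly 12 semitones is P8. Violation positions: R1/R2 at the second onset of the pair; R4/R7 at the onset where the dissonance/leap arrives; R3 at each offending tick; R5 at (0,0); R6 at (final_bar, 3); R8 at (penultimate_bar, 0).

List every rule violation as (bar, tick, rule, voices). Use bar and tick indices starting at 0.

(2, 0, R4, (0, 1))
(2, 2, R7, (1,))
(4, 0, R4, (0, 1))
(6, 0, R4, (0, 1))
(8, 0, R4, (0, 1))
(8, 0, R8, (0, 1))
(8, 2, R7, (1,))

bar 0: v0=G3 v1=G4 downbeat P8
bar 1: v0=A3 v1=E4 downbeat P5
bar 2: v0=G3 v1=F4 downbeat m7
bar 3: v0=F3 v1=B3 downbeat TT
bar 4: v0=E3 v1=A3 downbeat P4
bar 5: v0=G3 v1=B3 downbeat M3
bar 6: v0=F3 v1=B3 downbeat TT
bar 7: v0=G3 v1=D4 downbeat P5
bar 8: v0=A3 v1=B3 downbeat M2
bar 9: v0=G3 v1=G4 downbeat P8
  -> R4 @ bar 2 tick 0 v(0, 1): G3/F4 m7 untreated
  -> R7 @ bar 2 tick 2 v(1,): F4->B3 leap 6st
  -> R4 @ bar 4 tick 0 v(0, 1): E3/A3 P4 untreated
  -> R4 @ bar 6 tick 0 v(0, 1): F3/B3 TT untreated
  -> R4 @ bar 8 tick 0 v(0, 1): A3/B3 M2 untreated
  -> R8 @ bar 8 tick 0 v(0, 1): penult M2 not 3rd/6th
  -> R7 @ bar 8 tick 2 v(1,): B3->F4 leap 6st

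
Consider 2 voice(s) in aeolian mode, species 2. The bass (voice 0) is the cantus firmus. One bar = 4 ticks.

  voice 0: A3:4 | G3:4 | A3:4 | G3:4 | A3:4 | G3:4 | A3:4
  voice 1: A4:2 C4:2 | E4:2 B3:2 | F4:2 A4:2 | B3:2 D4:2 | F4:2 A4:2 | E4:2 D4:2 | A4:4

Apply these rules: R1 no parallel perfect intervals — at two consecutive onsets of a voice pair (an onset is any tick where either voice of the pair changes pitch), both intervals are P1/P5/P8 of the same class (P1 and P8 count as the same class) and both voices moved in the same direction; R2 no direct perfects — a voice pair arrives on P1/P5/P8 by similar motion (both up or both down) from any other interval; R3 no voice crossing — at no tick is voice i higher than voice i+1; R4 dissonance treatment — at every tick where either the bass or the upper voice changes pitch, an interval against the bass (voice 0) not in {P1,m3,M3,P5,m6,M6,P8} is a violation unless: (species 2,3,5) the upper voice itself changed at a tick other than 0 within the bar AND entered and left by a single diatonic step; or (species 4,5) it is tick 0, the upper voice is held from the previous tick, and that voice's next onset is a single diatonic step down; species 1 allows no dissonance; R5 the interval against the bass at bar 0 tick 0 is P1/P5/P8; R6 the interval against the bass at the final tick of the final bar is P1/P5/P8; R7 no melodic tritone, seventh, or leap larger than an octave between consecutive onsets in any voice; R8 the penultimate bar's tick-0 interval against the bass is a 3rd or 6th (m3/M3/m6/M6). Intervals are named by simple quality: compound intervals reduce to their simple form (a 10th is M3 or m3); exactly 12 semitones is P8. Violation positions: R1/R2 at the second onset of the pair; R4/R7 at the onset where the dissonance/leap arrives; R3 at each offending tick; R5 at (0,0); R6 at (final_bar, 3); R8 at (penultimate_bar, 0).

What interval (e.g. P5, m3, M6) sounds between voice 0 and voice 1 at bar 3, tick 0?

voice 0=G3 voice 1=B3 -> M3

M3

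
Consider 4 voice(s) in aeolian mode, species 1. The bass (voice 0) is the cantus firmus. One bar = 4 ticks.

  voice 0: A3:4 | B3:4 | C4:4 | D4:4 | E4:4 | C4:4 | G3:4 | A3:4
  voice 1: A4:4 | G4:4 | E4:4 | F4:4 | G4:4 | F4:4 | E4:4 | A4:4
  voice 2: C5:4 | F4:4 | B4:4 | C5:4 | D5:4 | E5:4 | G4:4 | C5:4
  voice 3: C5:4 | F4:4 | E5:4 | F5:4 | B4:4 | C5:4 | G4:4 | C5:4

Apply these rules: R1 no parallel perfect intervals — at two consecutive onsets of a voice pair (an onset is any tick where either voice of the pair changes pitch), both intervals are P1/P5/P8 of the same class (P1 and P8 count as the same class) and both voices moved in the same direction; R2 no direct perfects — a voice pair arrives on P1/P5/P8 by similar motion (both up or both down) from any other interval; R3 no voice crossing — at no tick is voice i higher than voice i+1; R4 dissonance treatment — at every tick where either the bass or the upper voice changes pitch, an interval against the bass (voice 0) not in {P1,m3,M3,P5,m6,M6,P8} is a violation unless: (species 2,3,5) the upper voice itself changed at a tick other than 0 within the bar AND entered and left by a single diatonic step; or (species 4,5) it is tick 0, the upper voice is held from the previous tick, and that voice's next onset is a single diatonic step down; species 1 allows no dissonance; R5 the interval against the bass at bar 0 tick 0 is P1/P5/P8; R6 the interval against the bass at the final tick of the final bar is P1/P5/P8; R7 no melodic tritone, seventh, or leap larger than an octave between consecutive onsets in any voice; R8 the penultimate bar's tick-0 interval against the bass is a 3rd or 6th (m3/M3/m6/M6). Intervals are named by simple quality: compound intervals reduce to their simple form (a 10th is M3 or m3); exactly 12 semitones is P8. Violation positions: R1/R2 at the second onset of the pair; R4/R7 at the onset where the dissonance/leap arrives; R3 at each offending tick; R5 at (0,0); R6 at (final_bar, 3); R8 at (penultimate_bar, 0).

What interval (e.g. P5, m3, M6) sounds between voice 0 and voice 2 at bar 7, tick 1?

m3

voice 0=A3 voice 2=C5 -> m3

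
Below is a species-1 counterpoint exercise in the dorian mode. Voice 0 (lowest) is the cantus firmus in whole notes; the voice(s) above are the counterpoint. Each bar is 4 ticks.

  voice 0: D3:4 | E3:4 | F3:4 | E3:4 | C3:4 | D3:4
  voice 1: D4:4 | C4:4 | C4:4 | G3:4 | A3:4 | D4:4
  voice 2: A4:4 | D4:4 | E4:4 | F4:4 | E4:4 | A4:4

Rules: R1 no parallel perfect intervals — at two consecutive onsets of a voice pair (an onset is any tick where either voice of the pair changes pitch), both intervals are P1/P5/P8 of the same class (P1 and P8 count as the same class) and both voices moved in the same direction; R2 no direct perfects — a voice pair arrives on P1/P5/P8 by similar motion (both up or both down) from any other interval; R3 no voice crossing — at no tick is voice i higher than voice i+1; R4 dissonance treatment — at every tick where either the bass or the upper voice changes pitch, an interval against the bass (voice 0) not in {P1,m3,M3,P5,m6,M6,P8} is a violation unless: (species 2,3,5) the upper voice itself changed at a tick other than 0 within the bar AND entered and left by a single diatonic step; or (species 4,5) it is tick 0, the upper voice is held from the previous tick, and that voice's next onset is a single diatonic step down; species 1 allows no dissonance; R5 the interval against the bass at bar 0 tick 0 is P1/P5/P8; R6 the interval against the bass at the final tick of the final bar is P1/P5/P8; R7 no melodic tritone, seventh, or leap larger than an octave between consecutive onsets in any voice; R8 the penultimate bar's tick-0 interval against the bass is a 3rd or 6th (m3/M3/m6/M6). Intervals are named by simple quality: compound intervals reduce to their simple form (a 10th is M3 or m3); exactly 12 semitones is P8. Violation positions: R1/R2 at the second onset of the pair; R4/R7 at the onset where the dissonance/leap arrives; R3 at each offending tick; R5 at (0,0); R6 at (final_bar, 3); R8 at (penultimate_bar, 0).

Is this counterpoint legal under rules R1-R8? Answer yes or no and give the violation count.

bar 0: v0=D3 v1=D4 v2=A4 (P5)
bar 1: v0=E3 v1=C4 v2=D4 (m7)
bar 2: v0=F3 v1=C4 v2=E4 (M7)
bar 3: v0=E3 v1=G3 v2=F4 (m2)
bar 4: v0=C3 v1=A3 v2=E4 (M3)
bar 5: v0=D3 v1=D4 v2=A4 (P5)
  R4 @ bar1.0: E3/D4 m7 untreated
  R4 @ bar2.0: F3/E4 M7 untreated
  R4 @ bar3.0: E3/F4 m2 untreated
  R1 @ bar5.0: A3/E4 P5 -> D4/A4 P5 similar
  R2 @ bar5.0: C3/A3 M6 -> D3/D4 P8 similar
  R2 @ bar5.0: C3/E4 M3 -> D3/A4 P5 similar

No (6 violations)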